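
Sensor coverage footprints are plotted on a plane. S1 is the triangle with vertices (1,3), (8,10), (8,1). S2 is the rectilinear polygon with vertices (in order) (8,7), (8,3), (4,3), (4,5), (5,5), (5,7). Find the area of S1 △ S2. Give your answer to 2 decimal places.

17.50

|S1| = 31.5, |S2| = 14, |S1∩S2| = 14.
|S1 △ S2| = |S1| + |S2| − 2·|S1∩S2| = 31.5 + 14 − 28 = 17.50.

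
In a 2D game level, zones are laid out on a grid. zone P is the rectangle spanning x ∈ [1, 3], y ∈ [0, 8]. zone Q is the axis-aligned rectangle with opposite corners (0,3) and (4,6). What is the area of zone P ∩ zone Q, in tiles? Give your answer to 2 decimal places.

6.00

|zone P∩zone Q|: x∈[1,3], y∈[3,6] → 2·3 = 6.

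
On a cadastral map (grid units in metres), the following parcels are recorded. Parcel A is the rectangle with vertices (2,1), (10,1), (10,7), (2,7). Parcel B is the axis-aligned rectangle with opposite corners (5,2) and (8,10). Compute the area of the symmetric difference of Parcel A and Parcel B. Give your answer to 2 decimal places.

|Parcel A∩Parcel B|: x∈[5,8], y∈[2,7] → 3·5 = 15.
|Parcel A △ Parcel B| = |Parcel A| + |Parcel B| − 2·|Parcel A∩Parcel B| = 48 + 24 − 30 = 42.00.

42.00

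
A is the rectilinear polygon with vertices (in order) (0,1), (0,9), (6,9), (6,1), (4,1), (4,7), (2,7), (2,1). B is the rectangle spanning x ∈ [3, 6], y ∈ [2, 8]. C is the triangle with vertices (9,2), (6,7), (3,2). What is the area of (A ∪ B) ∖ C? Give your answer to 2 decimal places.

|A ∪ B| = 41.
|(A ∪ B) ∩ C| = 7.5.
|(A ∪ B) ∖ C| = 41 − 7.5 = 33.50.

33.50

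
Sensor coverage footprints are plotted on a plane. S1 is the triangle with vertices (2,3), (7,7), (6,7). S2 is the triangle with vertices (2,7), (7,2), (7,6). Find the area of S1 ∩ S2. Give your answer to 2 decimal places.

The intersection is the polygon with vertices (4.222,4.778), (4,5), (5.333,6.333), (6,6.2).
By the shoelace formula its area is 0.89.

0.89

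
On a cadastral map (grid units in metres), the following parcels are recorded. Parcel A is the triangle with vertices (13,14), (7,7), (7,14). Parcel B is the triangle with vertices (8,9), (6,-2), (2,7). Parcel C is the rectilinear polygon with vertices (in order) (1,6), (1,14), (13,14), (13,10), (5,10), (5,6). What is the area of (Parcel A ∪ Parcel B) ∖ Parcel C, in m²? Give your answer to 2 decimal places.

29.41

|Parcel A ∪ Parcel B| = 50.8301.
|(Parcel A ∪ Parcel B) ∩ Parcel C| = 21.4206.
|(Parcel A ∪ Parcel B) ∖ Parcel C| = 50.8301 − 21.4206 = 29.41.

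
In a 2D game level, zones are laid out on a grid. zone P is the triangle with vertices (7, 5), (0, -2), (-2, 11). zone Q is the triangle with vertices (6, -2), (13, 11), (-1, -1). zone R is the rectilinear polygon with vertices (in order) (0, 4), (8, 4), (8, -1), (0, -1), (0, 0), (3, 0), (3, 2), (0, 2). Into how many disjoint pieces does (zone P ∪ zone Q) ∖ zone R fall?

1

(zone P ∪ zone Q) ∖ zone R is a single connected region.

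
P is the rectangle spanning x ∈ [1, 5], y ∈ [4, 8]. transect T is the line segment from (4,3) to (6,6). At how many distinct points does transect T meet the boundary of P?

2

The segment meets the boundary at (5,4.5), (4.667,4).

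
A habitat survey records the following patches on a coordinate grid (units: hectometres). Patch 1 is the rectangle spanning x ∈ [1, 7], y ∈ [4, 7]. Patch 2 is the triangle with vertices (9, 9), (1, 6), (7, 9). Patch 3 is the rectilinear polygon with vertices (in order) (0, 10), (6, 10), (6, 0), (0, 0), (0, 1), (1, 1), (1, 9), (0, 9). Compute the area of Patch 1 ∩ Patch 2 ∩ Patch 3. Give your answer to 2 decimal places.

0.33

The intersection is the polygon with vertices (1,6), (3,7), (3.667,7).
By the shoelace formula its area is 0.33.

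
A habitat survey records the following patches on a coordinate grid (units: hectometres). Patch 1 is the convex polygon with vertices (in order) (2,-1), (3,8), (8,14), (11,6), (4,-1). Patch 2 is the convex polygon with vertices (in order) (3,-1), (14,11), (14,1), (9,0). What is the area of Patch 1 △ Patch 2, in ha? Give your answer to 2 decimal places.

108.68

|Patch 1| = 73, |Patch 2| = 55.5, |Patch 1∩Patch 2| = 9.9121.
|Patch 1 △ Patch 2| = |Patch 1| + |Patch 2| − 2·|Patch 1∩Patch 2| = 73 + 55.5 − 19.8242 = 108.68.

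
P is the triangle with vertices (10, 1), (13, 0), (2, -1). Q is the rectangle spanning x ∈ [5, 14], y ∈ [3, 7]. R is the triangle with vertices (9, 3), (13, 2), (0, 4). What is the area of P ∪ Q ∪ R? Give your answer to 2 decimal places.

44.78

By inclusion–exclusion:
Individual areas: |P| = 7, |Q| = 36, |R| = 2.5.
|P∩Q| = 0.
|P∩R| = 0.
|Q∩R| = 0.7158.
|P∩Q∩R| = 0.
|P ∪ Q ∪ R| = 45.5 − 0.7158 + 0 = 44.78.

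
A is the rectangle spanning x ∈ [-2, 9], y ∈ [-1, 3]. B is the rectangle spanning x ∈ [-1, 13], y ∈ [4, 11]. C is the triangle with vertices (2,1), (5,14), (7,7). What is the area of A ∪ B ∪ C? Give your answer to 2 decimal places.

By inclusion–exclusion:
Individual areas: |A| = 44, |B| = 98, |C| = 23.5.
|A∩B| = 0 (no overlap).
|A∩C| = 1.2051.
|B∩C| = 18.4643.
|A∩B∩C| = 0.
|A ∪ B ∪ C| = 165.5 − 19.6694 + 0 = 145.83.

145.83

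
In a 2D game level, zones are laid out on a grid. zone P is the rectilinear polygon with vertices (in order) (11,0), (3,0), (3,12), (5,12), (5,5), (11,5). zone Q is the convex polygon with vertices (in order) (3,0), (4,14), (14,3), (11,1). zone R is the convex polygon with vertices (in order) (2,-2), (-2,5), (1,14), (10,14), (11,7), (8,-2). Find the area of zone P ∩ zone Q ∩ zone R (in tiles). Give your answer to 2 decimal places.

39.26

The intersection is the polygon with vertices (5,5), (10.333,5), (8.913,0.739), (3,0), (3.857,12), (5,12).
By the shoelace formula its area is 39.26.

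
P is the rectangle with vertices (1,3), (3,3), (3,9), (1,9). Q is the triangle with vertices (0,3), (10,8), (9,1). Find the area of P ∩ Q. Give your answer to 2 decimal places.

The intersection is the polygon with vertices (3,3), (1,3), (1,3.5), (3,4.5).
By the shoelace formula its area is 2.00.

2.00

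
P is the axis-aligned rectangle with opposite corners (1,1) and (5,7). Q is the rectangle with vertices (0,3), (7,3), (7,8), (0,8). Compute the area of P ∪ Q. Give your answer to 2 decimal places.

43.00

By inclusion–exclusion:
Individual areas: |P| = 24, |Q| = 35.
|P∩Q|: x∈[1,5], y∈[3,7] → 4·4 = 16.
|P ∪ Q| = 59 − 16 = 43.00.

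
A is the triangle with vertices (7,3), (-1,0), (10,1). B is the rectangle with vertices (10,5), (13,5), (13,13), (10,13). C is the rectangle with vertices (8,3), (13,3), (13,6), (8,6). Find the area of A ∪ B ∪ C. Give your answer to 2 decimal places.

By inclusion–exclusion:
Individual areas: |A| = 12.5, |B| = 24, |C| = 15.
|A∩B| = 0.
|A∩C| = 0.
|B∩C|: x∈[10,13], y∈[5,6] → 3·1 = 3.
|A∩B∩C| = 0.
|A ∪ B ∪ C| = 51.5 − 3 + 0 = 48.50.

48.50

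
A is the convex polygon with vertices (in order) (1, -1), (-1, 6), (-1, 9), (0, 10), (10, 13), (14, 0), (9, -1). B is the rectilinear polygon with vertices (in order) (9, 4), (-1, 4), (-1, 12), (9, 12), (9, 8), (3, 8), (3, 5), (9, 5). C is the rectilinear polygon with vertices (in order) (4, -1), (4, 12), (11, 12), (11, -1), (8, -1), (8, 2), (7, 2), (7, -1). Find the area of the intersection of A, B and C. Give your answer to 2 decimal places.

23.93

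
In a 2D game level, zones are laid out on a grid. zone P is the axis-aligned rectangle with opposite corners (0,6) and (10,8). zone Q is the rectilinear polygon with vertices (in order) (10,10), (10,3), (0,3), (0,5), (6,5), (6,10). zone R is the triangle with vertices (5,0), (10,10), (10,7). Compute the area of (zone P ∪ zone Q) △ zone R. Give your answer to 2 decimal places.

46.43

|zone P ∪ zone Q| = 52.
|(zone P ∪ zone Q) ∩ zone R| = 6.5357.
|(zone P ∪ zone Q) △ zone R| = 52 + 7.5 − 13.0714 = 46.43.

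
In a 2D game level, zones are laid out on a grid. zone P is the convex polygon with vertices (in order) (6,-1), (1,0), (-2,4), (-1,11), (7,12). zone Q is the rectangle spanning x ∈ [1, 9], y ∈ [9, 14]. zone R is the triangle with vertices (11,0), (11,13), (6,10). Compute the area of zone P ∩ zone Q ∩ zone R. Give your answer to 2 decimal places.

The intersection is the polygon with vertices (6.769,9), (6.5,9), (6,10), (6.887,10.532).
By the shoelace formula its area is 0.78.

0.78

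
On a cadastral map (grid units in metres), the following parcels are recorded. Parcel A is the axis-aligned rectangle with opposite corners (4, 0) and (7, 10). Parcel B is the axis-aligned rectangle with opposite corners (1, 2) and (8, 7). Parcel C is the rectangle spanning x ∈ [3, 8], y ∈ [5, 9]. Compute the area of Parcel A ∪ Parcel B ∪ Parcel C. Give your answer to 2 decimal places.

54.00

By inclusion–exclusion:
Individual areas: |Parcel A| = 30, |Parcel B| = 35, |Parcel C| = 20.
|Parcel A∩Parcel B|: x∈[4,7], y∈[2,7] → 3·5 = 15.
|Parcel A∩Parcel C|: x∈[4,7], y∈[5,9] → 3·4 = 12.
|Parcel B∩Parcel C|: x∈[3,8], y∈[5,7] → 5·2 = 10.
|Parcel A∩Parcel B∩Parcel C| = 6.
|Parcel A ∪ Parcel B ∪ Parcel C| = 85 − 37 + 6 = 54.00.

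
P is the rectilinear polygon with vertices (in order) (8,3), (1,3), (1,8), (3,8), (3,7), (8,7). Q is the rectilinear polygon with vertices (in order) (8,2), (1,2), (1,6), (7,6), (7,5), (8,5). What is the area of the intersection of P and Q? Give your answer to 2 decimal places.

The intersection is the polygon with vertices (1,3), (1,6), (7,6), (7,5), (8,5), (8,3).
By the shoelace formula its area is 20.00.

20.00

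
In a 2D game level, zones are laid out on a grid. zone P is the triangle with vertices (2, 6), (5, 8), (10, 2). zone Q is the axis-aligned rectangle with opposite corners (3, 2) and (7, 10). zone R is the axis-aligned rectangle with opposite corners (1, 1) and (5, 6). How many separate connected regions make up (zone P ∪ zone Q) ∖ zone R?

1

(zone P ∪ zone Q) ∖ zone R is a single connected region.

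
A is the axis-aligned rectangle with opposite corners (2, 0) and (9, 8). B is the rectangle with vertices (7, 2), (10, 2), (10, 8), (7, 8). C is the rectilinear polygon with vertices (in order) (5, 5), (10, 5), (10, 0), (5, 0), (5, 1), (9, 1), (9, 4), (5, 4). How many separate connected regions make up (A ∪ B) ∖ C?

1

(A ∪ B) ∖ C is a single connected region.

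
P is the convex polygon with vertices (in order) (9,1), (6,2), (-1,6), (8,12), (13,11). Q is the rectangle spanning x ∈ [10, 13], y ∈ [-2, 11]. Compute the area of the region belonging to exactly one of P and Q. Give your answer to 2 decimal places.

98.50

|P| = 82, |Q| = 39, |P∩Q| = 11.25.
|P △ Q| = |P| + |Q| − 2·|P∩Q| = 82 + 39 − 22.5 = 98.50.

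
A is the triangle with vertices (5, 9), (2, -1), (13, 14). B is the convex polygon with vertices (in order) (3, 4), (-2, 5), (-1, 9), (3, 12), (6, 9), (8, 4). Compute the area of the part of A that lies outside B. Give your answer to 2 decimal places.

20.96

|A| = 32.5, |A∩B| = 11.5403.
|A ∖ B| = |A| − |A∩B| = 32.5 − 11.5403 = 20.96.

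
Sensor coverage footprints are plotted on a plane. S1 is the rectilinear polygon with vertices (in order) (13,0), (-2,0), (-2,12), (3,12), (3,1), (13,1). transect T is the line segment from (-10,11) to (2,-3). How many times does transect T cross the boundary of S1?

2

The segment meets the boundary at (-0.571,0), (-2,1.667).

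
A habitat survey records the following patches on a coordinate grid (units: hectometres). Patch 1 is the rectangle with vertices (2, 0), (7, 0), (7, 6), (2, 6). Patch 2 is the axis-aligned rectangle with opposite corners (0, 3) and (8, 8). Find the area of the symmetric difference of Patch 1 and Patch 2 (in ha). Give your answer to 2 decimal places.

|Patch 1∩Patch 2|: x∈[2,7], y∈[3,6] → 5·3 = 15.
|Patch 1 △ Patch 2| = |Patch 1| + |Patch 2| − 2·|Patch 1∩Patch 2| = 30 + 40 − 30 = 40.00.

40.00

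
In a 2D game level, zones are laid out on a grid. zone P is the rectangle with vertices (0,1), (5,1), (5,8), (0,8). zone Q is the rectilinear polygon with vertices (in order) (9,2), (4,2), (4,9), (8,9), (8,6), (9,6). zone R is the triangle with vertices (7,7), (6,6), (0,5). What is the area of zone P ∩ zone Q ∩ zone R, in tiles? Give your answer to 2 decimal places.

The intersection is the polygon with vertices (5,5.833), (4,5.667), (4,6.143), (5,6.429).
By the shoelace formula its area is 0.54.

0.54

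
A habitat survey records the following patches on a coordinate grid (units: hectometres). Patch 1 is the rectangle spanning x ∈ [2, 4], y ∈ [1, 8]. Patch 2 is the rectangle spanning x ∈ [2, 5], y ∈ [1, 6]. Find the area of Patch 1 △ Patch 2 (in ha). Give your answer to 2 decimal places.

|Patch 1∩Patch 2|: x∈[2,4], y∈[1,6] → 2·5 = 10.
|Patch 1 △ Patch 2| = |Patch 1| + |Patch 2| − 2·|Patch 1∩Patch 2| = 14 + 15 − 20 = 9.00.

9.00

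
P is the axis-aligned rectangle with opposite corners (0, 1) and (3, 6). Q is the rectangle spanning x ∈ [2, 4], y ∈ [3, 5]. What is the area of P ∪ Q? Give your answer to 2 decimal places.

By inclusion–exclusion:
Individual areas: |P| = 15, |Q| = 4.
|P∩Q|: x∈[2,3], y∈[3,5] → 1·2 = 2.
|P ∪ Q| = 19 − 2 = 17.00.

17.00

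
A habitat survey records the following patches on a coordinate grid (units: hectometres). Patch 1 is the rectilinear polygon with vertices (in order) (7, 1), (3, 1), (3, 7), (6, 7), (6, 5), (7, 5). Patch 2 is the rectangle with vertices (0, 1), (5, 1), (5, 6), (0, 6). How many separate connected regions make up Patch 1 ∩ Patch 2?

Patch 1 ∩ Patch 2 is a single connected region.

1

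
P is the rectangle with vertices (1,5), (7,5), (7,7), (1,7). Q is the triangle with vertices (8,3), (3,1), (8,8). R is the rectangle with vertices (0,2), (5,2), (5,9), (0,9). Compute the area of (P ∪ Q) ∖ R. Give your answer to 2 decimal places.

|P ∪ Q| = 23.5857.
|(P ∪ Q) ∩ R| = 9.1571.
|(P ∪ Q) ∖ R| = 23.5857 − 9.1571 = 14.43.

14.43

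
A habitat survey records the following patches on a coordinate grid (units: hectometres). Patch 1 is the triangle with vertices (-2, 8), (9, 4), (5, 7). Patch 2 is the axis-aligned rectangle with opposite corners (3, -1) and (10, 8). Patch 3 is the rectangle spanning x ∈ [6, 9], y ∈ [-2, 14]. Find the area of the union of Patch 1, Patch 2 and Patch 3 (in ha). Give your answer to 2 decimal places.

By inclusion–exclusion:
Individual areas: |Patch 1| = 8.5, |Patch 2| = 63, |Patch 3| = 48.
|Patch 1∩Patch 2| = 5.7403.
|Patch 1∩Patch 3| = 1.7386.
|Patch 2∩Patch 3|: x∈[6,9], y∈[-1,8] → 3·9 = 27.
|Patch 1∩Patch 2∩Patch 3| = 1.7386.
|Patch 1 ∪ Patch 2 ∪ Patch 3| = 119.5 − 34.4789 + 1.7386 = 86.76.

86.76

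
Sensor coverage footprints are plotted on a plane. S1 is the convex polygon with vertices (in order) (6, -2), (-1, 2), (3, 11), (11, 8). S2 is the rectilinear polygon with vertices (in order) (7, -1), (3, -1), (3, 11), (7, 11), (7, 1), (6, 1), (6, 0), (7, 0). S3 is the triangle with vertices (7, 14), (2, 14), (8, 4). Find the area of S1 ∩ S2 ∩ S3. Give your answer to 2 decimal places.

5.69

The intersection is the polygon with vertices (7,9.5), (7,5.667), (4.032,10.613).
By the shoelace formula its area is 5.69.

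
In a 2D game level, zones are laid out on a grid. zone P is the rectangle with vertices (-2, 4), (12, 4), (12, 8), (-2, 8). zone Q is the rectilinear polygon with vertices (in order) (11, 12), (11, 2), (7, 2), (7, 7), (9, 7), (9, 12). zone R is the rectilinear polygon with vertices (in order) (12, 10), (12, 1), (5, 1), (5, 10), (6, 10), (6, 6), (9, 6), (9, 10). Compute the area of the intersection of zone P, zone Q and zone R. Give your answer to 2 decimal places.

The intersection is the polygon with vertices (11,4), (7,4), (7,6), (9,6), (9,7), (9,8), (11,8).
By the shoelace formula its area is 12.00.

12.00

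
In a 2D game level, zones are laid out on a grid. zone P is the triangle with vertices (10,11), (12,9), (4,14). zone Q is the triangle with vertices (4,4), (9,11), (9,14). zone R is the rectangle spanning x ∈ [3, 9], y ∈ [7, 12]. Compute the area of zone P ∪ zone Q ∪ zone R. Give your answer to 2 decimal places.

34.20

By inclusion–exclusion:
Individual areas: |zone P| = 3, |zone Q| = 7.5, |zone R| = 30.
|zone P∩zone Q| = 0.6063.
|zone P∩zone R| = 0.7625.
|zone Q∩zone R| = 5.5357.
|zone P∩zone Q∩zone R| = 0.6063.
|zone P ∪ zone Q ∪ zone R| = 40.5 − 6.9045 + 0.6063 = 34.20.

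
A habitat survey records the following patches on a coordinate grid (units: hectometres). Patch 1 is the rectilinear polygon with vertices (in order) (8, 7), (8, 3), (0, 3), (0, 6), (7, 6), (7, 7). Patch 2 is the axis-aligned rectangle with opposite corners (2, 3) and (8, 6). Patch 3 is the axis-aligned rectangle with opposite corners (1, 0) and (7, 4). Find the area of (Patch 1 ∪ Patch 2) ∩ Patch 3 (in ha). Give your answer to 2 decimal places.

The region (Patch 1 ∪ Patch 2) ∩ Patch 3 is the polygon with vertices (2,3), (1,3), (1,4), (7,4), (7,3).
By the shoelace formula its area is 6.00.

6.00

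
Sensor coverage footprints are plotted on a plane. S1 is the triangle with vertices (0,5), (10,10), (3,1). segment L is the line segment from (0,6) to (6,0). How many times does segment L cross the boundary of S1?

2

The segment meets the boundary at (3.875,2.125), (0.667,5.333).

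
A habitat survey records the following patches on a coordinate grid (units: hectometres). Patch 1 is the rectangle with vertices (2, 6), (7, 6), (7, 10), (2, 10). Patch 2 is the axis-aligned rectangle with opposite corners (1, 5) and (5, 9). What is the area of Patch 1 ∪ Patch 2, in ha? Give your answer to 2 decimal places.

27.00

By inclusion–exclusion:
Individual areas: |Patch 1| = 20, |Patch 2| = 16.
|Patch 1∩Patch 2|: x∈[2,5], y∈[6,9] → 3·3 = 9.
|Patch 1 ∪ Patch 2| = 36 − 9 = 27.00.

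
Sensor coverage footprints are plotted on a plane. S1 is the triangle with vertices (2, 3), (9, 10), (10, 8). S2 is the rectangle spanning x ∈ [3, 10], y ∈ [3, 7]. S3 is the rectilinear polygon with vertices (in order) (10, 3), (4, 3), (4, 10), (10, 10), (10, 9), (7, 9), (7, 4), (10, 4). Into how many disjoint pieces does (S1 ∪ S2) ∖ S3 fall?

(S1 ∪ S2) ∖ S3 splits into 2 disjoint pieces (area 4.1875, area 13.45).

2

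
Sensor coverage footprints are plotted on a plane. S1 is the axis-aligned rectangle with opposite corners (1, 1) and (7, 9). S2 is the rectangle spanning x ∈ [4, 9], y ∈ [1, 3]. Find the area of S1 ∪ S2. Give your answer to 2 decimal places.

52.00

By inclusion–exclusion:
Individual areas: |S1| = 48, |S2| = 10.
|S1∩S2|: x∈[4,7], y∈[1,3] → 3·2 = 6.
|S1 ∪ S2| = 58 − 6 = 52.00.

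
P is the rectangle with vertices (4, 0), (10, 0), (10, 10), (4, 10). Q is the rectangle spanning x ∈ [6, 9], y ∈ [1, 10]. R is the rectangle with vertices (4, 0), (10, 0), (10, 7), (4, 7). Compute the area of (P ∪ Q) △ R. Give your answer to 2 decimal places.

|P ∪ Q| = 60.
|(P ∪ Q) ∩ R| = 42.
|(P ∪ Q) △ R| = 60 + 42 − 84 = 18.00.

18.00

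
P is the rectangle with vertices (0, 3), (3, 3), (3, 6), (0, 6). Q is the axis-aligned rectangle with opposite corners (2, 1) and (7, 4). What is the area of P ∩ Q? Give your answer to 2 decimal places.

|P∩Q|: x∈[2,3], y∈[3,4] → 1·1 = 1.

1.00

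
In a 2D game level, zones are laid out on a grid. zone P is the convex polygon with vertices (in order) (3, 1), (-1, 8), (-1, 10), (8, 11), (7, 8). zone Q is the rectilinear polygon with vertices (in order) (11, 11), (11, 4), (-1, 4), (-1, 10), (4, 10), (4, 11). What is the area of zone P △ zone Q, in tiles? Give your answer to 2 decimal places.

43.06

|zone P| = 49, |zone Q| = 79, |zone P∩zone Q| = 42.4683.
|zone P △ zone Q| = |zone P| + |zone Q| − 2·|zone P∩zone Q| = 49 + 79 − 84.9365 = 43.06.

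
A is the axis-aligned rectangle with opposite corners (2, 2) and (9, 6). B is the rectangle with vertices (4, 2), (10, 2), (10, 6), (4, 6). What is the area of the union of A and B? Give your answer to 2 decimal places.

By inclusion–exclusion:
Individual areas: |A| = 28, |B| = 24.
|A∩B|: x∈[4,9], y∈[2,6] → 5·4 = 20.
|A ∪ B| = 52 − 20 = 32.00.

32.00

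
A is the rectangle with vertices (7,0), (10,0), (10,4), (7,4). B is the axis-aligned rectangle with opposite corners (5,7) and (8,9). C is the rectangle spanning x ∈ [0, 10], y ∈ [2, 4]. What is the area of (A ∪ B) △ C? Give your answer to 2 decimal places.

|A ∪ B| = 18.
|(A ∪ B) ∩ C| = 6.
|(A ∪ B) △ C| = 18 + 20 − 12 = 26.00.

26.00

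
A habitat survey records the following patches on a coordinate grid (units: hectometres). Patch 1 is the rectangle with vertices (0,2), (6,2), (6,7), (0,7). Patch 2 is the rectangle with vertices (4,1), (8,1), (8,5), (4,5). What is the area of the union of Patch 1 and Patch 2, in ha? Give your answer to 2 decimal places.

By inclusion–exclusion:
Individual areas: |Patch 1| = 30, |Patch 2| = 16.
|Patch 1∩Patch 2|: x∈[4,6], y∈[2,5] → 2·3 = 6.
|Patch 1 ∪ Patch 2| = 46 − 6 = 40.00.

40.00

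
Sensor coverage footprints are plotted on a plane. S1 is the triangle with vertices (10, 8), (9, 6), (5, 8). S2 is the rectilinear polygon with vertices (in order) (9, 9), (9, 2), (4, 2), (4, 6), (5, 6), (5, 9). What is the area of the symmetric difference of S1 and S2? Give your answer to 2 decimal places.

|S1| = 5, |S2| = 32, |S1∩S2| = 4.
|S1 △ S2| = |S1| + |S2| − 2·|S1∩S2| = 5 + 32 − 8 = 29.00.

29.00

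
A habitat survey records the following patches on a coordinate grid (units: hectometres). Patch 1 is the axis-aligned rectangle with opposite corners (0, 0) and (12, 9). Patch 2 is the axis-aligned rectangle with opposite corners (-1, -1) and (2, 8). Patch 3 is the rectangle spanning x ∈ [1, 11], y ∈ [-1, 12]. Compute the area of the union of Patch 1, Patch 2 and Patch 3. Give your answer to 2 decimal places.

By inclusion–exclusion:
Individual areas: |Patch 1| = 108, |Patch 2| = 27, |Patch 3| = 130.
|Patch 1∩Patch 2|: x∈[0,2], y∈[0,8] → 2·8 = 16.
|Patch 1∩Patch 3|: x∈[1,11], y∈[0,9] → 10·9 = 90.
|Patch 2∩Patch 3|: x∈[1,2], y∈[-1,8] → 1·9 = 9.
|Patch 1∩Patch 2∩Patch 3| = 8.
|Patch 1 ∪ Patch 2 ∪ Patch 3| = 265 − 115 + 8 = 158.00.

158.00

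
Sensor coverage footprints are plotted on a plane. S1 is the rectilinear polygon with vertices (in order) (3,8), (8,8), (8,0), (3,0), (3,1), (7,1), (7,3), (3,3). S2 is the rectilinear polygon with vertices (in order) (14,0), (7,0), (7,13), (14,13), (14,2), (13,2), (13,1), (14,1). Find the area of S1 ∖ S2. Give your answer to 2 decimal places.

24.00

|S1| = 32, |S1∩S2| = 8.
|S1 ∖ S2| = |S1| − |S1∩S2| = 32 − 8 = 24.00.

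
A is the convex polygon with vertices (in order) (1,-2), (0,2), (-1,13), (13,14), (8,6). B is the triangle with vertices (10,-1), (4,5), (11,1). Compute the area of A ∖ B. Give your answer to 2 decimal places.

116.76

|A| = 117.5, |A∩B| = 0.744.
|A ∖ B| = |A| − |A∩B| = 117.5 − 0.744 = 116.76.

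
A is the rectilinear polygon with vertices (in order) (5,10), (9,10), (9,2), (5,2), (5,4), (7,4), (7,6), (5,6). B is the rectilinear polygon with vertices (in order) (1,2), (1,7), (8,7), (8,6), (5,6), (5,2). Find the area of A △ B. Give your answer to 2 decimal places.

45.00

|A| = 28, |B| = 23, |A∩B| = 3.
|A △ B| = |A| + |B| − 2·|A∩B| = 28 + 23 − 6 = 45.00.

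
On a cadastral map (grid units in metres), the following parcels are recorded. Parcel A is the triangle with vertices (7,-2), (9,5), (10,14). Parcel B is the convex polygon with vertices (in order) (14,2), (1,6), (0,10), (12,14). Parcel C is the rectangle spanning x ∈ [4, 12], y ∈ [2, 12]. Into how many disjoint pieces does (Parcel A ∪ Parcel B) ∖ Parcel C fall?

(Parcel A ∪ Parcel B) ∖ Parcel C splits into 3 disjoint pieces (area 0.7857, area 18.0513, area 17.4034).

3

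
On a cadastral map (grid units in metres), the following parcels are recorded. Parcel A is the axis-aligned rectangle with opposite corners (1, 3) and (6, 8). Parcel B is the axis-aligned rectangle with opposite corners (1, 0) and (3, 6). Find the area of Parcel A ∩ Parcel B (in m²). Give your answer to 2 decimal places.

|Parcel A∩Parcel B|: x∈[1,3], y∈[3,6] → 2·3 = 6.

6.00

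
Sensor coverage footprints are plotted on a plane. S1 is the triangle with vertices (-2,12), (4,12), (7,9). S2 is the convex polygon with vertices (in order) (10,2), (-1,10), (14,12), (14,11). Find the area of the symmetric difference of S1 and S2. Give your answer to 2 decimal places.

76.62

|S1| = 9, |S2| = 73, |S1∩S2| = 2.6919.
|S1 △ S2| = |S1| + |S2| − 2·|S1∩S2| = 9 + 73 − 5.3838 = 76.62.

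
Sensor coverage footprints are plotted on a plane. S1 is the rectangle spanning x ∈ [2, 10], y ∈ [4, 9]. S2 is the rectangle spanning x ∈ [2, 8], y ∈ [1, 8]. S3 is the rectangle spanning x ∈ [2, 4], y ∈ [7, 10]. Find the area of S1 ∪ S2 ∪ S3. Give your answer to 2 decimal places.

By inclusion–exclusion:
Individual areas: |S1| = 40, |S2| = 42, |S3| = 6.
|S1∩S2|: x∈[2,8], y∈[4,8] → 6·4 = 24.
|S1∩S3|: x∈[2,4], y∈[7,9] → 2·2 = 4.
|S2∩S3|: x∈[2,4], y∈[7,8] → 2·1 = 2.
|S1∩S2∩S3| = 2.
|S1 ∪ S2 ∪ S3| = 88 − 30 + 2 = 60.00.

60.00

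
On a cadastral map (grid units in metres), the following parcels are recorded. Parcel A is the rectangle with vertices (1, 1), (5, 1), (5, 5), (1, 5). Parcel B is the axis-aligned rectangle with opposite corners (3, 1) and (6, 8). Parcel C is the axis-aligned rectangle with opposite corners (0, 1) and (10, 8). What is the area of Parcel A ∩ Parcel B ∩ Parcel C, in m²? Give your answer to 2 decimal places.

8.00

The intersection is the polygon with vertices (5,1), (3,1), (3,5), (5,5).
By the shoelace formula its area is 8.00.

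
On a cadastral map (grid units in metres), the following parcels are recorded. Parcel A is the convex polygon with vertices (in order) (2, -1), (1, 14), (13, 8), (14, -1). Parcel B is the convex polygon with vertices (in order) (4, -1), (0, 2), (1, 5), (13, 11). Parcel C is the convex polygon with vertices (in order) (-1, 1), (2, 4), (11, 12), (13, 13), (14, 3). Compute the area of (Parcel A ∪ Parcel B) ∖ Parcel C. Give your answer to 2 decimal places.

|Parcel A ∪ Parcel B| = 148.0115.
|(Parcel A ∪ Parcel B) ∩ Parcel C| = 68.8229.
|(Parcel A ∪ Parcel B) ∖ Parcel C| = 148.0115 − 68.8229 = 79.19.

79.19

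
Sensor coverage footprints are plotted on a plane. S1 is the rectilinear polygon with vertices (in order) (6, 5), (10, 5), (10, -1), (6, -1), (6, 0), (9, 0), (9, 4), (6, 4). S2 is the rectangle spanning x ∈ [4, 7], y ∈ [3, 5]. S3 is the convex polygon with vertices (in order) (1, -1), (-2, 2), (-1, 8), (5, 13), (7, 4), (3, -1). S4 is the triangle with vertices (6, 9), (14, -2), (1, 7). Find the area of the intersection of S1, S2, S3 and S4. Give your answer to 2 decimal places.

0.89

The intersection is the polygon with vertices (6,5), (6.778,5), (7,4), (6,4).
By the shoelace formula its area is 0.89.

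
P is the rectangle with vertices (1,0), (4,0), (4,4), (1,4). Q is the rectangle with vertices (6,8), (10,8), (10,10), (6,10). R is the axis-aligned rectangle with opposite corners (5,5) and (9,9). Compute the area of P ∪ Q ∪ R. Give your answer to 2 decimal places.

By inclusion–exclusion:
Individual areas: |P| = 12, |Q| = 8, |R| = 16.
|P∩Q| = 0 (no overlap).
|P∩R| = 0 (no overlap).
|Q∩R|: x∈[6,9], y∈[8,9] → 3·1 = 3.
|P∩Q∩R| = 0.
|P ∪ Q ∪ R| = 36 − 3 + 0 = 33.00.

33.00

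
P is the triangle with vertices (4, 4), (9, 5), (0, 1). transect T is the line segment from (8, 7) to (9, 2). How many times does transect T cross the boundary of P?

2

The segment meets the boundary at (8.449,4.755), (8.423,4.885).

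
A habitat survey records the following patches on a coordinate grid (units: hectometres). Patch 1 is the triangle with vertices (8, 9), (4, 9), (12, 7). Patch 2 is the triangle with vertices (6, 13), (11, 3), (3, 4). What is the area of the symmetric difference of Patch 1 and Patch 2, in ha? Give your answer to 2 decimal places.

37.03

|Patch 1| = 4, |Patch 2| = 37.5, |Patch 1∩Patch 2| = 2.2344.
|Patch 1 △ Patch 2| = |Patch 1| + |Patch 2| − 2·|Patch 1∩Patch 2| = 4 + 37.5 − 4.4689 = 37.03.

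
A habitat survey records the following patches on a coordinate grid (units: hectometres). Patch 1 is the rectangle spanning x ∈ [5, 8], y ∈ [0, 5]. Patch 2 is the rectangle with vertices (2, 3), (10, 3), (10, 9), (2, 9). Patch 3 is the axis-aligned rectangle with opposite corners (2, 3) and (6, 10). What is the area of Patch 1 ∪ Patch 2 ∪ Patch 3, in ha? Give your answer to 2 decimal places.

By inclusion–exclusion:
Individual areas: |Patch 1| = 15, |Patch 2| = 48, |Patch 3| = 28.
|Patch 1∩Patch 2|: x∈[5,8], y∈[3,5] → 3·2 = 6.
|Patch 1∩Patch 3|: x∈[5,6], y∈[3,5] → 1·2 = 2.
|Patch 2∩Patch 3|: x∈[2,6], y∈[3,9] → 4·6 = 24.
|Patch 1∩Patch 2∩Patch 3| = 2.
|Patch 1 ∪ Patch 2 ∪ Patch 3| = 91 − 32 + 2 = 61.00.

61.00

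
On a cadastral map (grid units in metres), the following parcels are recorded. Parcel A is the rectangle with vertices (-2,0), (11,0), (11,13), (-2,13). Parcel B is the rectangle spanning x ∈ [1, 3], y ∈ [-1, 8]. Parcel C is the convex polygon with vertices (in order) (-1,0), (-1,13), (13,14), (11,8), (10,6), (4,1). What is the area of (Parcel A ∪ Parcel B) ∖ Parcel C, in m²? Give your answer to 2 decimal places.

|Parcel A ∪ Parcel B| = 171.
|(Parcel A ∪ Parcel B) ∩ Parcel C| = 125.5.
|(Parcel A ∪ Parcel B) ∖ Parcel C| = 171 − 125.5 = 45.50.

45.50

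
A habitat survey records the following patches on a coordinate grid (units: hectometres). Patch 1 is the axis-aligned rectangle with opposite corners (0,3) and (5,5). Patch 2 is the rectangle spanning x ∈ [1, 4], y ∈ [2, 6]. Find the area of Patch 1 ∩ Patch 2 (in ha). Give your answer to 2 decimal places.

6.00

|Patch 1∩Patch 2|: x∈[1,4], y∈[3,5] → 3·2 = 6.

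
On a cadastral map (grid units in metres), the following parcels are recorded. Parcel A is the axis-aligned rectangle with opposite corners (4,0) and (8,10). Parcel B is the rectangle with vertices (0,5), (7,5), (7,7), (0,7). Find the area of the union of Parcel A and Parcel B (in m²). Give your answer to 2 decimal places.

48.00

By inclusion–exclusion:
Individual areas: |Parcel A| = 40, |Parcel B| = 14.
|Parcel A∩Parcel B|: x∈[4,7], y∈[5,7] → 3·2 = 6.
|Parcel A ∪ Parcel B| = 54 − 6 = 48.00.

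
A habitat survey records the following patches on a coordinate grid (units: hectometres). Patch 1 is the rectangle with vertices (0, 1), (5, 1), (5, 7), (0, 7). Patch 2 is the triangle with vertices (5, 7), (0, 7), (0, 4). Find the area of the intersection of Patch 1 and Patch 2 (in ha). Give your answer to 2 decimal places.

The intersection is the polygon with vertices (5,7), (0,4), (0,7).
By the shoelace formula its area is 7.50.

7.50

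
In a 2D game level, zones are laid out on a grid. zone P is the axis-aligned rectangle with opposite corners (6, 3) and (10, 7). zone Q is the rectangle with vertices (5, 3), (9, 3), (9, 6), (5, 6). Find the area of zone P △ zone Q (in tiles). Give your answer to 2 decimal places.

10.00

|zone P∩zone Q|: x∈[6,9], y∈[3,6] → 3·3 = 9.
|zone P △ zone Q| = |zone P| + |zone Q| − 2·|zone P∩zone Q| = 16 + 12 − 18 = 10.00.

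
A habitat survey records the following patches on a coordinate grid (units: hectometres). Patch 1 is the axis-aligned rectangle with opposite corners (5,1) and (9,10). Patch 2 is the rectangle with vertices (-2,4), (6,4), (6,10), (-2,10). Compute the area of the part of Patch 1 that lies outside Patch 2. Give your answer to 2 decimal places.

30.00

|Patch 1∩Patch 2|: x∈[5,6], y∈[4,10] → 1·6 = 6.
|Patch 1| = 36.
|Patch 1 ∖ Patch 2| = |Patch 1| − |Patch 1∩Patch 2| = 36 − 6 = 30.00.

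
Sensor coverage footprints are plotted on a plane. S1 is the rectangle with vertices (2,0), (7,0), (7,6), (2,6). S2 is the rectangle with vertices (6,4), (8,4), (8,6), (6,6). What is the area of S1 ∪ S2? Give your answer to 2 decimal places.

32.00

By inclusion–exclusion:
Individual areas: |S1| = 30, |S2| = 4.
|S1∩S2|: x∈[6,7], y∈[4,6] → 1·2 = 2.
|S1 ∪ S2| = 34 − 2 = 32.00.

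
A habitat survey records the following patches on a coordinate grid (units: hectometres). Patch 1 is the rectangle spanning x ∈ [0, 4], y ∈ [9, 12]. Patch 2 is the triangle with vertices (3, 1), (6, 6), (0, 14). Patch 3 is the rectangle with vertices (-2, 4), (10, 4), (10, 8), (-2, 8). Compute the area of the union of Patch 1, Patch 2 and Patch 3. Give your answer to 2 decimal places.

67.63

By inclusion–exclusion:
Individual areas: |Patch 1| = 12, |Patch 2| = 27, |Patch 3| = 48.
|Patch 1∩Patch 2| = 5.4519.
|Patch 1∩Patch 3| = 0 (no overlap).
|Patch 2∩Patch 3| = 13.9154.
|Patch 1∩Patch 2∩Patch 3| = 0.
|Patch 1 ∪ Patch 2 ∪ Patch 3| = 87 − 19.3673 + 0 = 67.63.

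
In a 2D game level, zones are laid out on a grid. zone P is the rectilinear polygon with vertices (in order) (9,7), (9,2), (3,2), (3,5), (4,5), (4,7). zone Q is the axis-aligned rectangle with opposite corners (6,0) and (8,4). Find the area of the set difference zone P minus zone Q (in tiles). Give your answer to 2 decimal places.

24.00

|zone P| = 28, |zone P∩zone Q| = 4.
|zone P ∖ zone Q| = |zone P| − |zone P∩zone Q| = 28 − 4 = 24.00.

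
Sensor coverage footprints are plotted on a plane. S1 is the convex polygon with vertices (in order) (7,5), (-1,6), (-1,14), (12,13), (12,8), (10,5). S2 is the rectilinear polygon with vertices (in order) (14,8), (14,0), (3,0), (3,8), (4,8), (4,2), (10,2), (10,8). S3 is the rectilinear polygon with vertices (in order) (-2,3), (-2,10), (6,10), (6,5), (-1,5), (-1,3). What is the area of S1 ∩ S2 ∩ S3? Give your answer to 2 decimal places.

The intersection is the polygon with vertices (3,8), (4,8), (4,5.375), (3,5.5).
By the shoelace formula its area is 2.56.

2.56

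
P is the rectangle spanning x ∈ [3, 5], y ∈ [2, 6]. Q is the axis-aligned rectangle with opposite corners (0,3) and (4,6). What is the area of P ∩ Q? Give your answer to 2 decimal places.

|P∩Q|: x∈[3,4], y∈[3,6] → 1·3 = 3.

3.00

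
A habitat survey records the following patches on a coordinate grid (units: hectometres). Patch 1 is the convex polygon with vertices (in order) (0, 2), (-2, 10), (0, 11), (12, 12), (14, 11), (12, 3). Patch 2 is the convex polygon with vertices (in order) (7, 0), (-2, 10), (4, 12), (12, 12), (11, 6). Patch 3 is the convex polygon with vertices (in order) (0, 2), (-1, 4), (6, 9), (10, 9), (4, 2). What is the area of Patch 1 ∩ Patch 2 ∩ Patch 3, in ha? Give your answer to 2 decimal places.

24.10

The intersection is the polygon with vertices (1.678,5.913), (6,9), (10,9), (4.585,2.683).
By the shoelace formula its area is 24.10.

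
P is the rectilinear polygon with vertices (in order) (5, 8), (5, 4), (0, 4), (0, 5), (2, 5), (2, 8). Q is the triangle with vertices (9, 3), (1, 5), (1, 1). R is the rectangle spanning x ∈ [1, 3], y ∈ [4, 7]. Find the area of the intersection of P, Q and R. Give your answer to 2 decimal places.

The intersection is the polygon with vertices (1,5), (3,4.5), (3,4), (1,4).
By the shoelace formula its area is 1.50.

1.50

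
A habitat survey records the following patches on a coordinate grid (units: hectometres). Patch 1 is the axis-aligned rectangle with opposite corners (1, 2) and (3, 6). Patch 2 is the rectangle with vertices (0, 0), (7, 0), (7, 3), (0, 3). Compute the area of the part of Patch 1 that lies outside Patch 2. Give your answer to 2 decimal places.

|Patch 1∩Patch 2|: x∈[1,3], y∈[2,3] → 2·1 = 2.
|Patch 1| = 8.
|Patch 1 ∖ Patch 2| = |Patch 1| − |Patch 1∩Patch 2| = 8 − 2 = 6.00.

6.00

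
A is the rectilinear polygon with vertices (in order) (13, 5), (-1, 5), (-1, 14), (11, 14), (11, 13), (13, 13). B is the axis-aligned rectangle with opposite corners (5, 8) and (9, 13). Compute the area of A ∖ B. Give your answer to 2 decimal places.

|A| = 124, |A∩B| = 20.
|A ∖ B| = |A| − |A∩B| = 124 − 20 = 104.00.

104.00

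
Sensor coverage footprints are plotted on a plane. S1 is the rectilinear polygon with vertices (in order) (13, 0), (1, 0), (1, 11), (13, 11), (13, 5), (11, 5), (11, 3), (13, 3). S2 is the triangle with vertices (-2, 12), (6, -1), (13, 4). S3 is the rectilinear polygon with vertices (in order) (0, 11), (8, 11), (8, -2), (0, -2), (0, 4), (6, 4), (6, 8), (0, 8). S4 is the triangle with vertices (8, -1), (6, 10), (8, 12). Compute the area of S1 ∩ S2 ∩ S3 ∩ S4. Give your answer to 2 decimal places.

The intersection is the polygon with vertices (8,6.667), (8,0.429), (7.77,0.264), (6.456,7.49).
By the shoelace formula its area is 5.75.

5.75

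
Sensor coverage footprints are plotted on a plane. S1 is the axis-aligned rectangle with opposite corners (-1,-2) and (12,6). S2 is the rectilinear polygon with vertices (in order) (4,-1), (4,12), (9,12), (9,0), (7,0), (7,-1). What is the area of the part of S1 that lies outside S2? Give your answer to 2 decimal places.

71.00

|S1| = 104, |S1∩S2| = 33.
|S1 ∖ S2| = |S1| − |S1∩S2| = 104 − 33 = 71.00.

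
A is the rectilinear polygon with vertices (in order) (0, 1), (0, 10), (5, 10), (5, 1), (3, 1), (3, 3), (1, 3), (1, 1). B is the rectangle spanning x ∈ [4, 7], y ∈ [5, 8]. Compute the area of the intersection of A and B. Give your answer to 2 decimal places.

The intersection is the polygon with vertices (5,5), (4,5), (4,8), (5,8).
By the shoelace formula its area is 3.00.

3.00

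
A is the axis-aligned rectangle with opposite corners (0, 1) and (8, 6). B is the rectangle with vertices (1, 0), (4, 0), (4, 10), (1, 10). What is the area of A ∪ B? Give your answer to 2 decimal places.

55.00

By inclusion–exclusion:
Individual areas: |A| = 40, |B| = 30.
|A∩B|: x∈[1,4], y∈[1,6] → 3·5 = 15.
|A ∪ B| = 70 − 15 = 55.00.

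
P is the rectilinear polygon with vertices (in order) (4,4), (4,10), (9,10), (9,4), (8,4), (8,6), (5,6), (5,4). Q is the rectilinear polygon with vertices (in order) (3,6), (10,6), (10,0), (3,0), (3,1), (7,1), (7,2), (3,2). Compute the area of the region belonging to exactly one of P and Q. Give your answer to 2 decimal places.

54.00

|P| = 24, |Q| = 38, |P∩Q| = 4.
|P △ Q| = |P| + |Q| − 2·|P∩Q| = 24 + 38 − 8 = 54.00.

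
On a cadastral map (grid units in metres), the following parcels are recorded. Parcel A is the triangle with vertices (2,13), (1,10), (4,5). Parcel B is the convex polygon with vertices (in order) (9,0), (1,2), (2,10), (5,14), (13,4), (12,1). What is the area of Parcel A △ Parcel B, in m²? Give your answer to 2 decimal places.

101.07

|Parcel A| = 7, |Parcel B| = 102, |Parcel A∩Parcel B| = 3.9666.
|Parcel A △ Parcel B| = |Parcel A| + |Parcel B| − 2·|Parcel A∩Parcel B| = 7 + 102 − 7.9332 = 101.07.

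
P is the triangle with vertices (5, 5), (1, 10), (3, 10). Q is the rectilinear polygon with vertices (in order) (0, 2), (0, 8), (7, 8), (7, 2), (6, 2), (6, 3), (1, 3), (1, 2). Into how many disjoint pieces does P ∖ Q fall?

P ∖ Q is a single connected region.

1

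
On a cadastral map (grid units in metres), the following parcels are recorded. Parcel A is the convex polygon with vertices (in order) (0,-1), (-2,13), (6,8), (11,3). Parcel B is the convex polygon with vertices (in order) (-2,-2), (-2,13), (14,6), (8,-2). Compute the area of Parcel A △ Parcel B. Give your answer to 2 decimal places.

|Parcel A| = 88.5, |Parcel B| = 160, |Parcel A∩Parcel B| = 88.5.
|Parcel A △ Parcel B| = |Parcel A| + |Parcel B| − 2·|Parcel A∩Parcel B| = 88.5 + 160 − 177 = 71.50.

71.50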